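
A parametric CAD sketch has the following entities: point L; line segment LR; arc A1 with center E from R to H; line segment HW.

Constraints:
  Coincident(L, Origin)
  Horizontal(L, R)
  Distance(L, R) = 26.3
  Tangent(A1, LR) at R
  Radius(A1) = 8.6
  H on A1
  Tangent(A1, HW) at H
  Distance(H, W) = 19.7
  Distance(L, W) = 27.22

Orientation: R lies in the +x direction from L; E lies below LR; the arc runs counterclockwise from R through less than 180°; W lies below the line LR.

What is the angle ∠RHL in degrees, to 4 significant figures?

126.5°

L is at the origin; L and R share the same y with |LR| = 26.3 and R on the +x side, so R = (26.30, 0.000). The tangent condition forces ER to be normal to LR, so E = R + (0, -8.6) = (26.30, -8.600). Since EH ⟂ HW (tangency), |EW| = √(8.6² + 19.7²) = 21.50 regardless of where H sits on A1. So W lies on both circle(L, 27.22) and circle(E, 21.50); the below-LR intersection is W = (11.84, -24.51). H is the foot of the tangent from W: H = (18.15, -5.846).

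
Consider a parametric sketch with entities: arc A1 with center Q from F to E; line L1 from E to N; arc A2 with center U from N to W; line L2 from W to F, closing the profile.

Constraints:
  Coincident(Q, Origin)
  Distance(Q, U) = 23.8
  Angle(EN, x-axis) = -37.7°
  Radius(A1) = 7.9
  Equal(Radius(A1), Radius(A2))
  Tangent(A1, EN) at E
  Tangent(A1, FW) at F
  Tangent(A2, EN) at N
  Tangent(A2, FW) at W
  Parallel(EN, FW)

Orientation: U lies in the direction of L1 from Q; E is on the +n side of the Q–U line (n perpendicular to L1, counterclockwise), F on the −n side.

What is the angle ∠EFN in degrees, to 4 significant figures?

56.42°

The slot axis is L1's direction at -37.7°, so u = (cos -37.7°, sin -37.7°) = (0.7912, -0.6115) and n = (−sin -37.7°, cos -37.7°) = (0.6115, 0.7912). Q is at the origin and U lies 23.8 along u from Q, so U = 23.8·u = (18.83, -14.55). Tangency of A1 to both parallel lines with radius 7.9 puts E and F at Q ± 7.9·n: E = (4.831, 6.251), F = (-4.831, -6.251). Equal radii place N and W the same way about U: N = U + 7.9·n = (23.66, -8.304), W = U − 7.9·n = (14.00, -20.81). Then cos ∠EFN = FE·FN / (|FE||FN|), giving 56.42°.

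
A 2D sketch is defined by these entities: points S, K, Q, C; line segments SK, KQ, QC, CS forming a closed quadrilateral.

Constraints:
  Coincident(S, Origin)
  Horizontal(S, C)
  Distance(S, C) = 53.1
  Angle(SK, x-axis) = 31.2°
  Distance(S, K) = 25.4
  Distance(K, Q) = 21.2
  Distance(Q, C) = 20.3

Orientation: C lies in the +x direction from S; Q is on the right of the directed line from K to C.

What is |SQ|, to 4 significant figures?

33.64

S is at the origin; S and C share the same y with |SC| = 53.1 and C in +x, so C = (53.1, 0). SK runs at 31.2° with |SK| = 25.4, so K = (21.73, 13.16). Q is determined by |KQ| = 21.2 and |QC| = 20.3 together: it lies at the intersection of circle(K, 21.2) and circle(C, 20.3). With |KC| = 34.02, the foot of the radical line on KC is 17.56 from K and the perpendicular offset is √(21.2² − 17.56²) = 11.88. Taking the right-of-KC solution: Q = (33.33, -4.588).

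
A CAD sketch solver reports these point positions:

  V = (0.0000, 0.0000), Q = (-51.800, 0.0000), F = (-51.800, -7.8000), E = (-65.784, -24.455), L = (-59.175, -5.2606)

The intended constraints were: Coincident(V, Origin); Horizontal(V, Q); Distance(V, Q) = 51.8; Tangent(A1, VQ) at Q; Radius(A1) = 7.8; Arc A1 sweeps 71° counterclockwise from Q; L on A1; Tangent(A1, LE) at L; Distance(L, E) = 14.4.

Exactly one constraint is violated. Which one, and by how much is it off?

Distance(L, E) = 14.4 — off by 5.90.

V = (0.00, 0.00) ✓; V.y = 0.00, Q.y = 0.00 ✓; |VQ| = 51.80 ✓; ∠(FQ, QV) = 90.00° ✓; |FQ| = 7.800 ✓; bearing(F→L) − bearing(F→Q) = 71.00° ✓; |FL| = 7.800 ✓; ∠(FL, LE) = 90.00° ✓; |LE| = 20.30 ✗.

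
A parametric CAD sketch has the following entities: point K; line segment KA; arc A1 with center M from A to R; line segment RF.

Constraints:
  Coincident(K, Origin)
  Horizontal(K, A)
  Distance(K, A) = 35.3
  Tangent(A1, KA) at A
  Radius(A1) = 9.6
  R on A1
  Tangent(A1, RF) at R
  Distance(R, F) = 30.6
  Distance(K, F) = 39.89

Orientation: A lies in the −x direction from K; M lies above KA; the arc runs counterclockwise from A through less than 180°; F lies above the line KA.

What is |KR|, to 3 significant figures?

27.0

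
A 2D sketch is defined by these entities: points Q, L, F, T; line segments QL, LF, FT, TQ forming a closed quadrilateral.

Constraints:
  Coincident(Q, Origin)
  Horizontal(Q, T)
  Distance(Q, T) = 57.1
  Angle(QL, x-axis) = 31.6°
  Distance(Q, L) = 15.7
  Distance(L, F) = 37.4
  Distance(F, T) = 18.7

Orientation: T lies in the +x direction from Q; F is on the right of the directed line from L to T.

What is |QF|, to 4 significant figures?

45.92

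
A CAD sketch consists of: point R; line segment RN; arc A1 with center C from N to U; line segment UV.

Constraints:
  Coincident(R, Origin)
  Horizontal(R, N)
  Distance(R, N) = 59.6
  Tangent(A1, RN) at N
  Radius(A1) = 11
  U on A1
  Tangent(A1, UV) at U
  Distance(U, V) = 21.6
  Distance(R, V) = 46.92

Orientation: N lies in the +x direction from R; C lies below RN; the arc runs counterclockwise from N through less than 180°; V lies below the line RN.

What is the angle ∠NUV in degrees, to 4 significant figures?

149.0°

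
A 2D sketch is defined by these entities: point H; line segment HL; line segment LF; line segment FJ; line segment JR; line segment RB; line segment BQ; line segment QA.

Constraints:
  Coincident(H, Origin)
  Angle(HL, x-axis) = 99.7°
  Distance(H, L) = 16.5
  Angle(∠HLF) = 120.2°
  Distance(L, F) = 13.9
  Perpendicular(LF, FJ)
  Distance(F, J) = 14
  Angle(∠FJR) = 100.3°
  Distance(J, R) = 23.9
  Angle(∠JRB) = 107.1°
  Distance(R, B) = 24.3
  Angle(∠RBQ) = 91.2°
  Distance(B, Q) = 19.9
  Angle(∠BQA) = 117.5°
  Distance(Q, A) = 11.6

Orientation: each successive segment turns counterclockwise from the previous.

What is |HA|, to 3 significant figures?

25.3

H is at the origin; HL runs at 99.7° with length 16.5, so L = (-2.78, 16.3). ∠HLF = 120.2° gives LF at 160° from the x-axis; with |LF| = 13.9, F = (-15.8, 21.1). LF is perpendicular to FJ, so FJ runs at -110°; with |FJ| = 14.0, J = (-20.7, 8.02). ∠FJR = 100.3° gives JR at -30.8° from the x-axis; with |JR| = 23.9, R = (-0.174, -4.22). ∠JRB = 107.1° gives RB at 42.1° from the x-axis; with |RB| = 24.3, B = (17.9, 12.1). ∠RBQ = 91.2° gives BQ at 131° from the x-axis; with |BQ| = 19.9, Q = (4.83, 27.1). ∠BQA = 117.5° gives QA at -167° from the x-axis; with |QA| = 11.6, A = (-6.46, 24.4). Then |HA| = |A − H| = 25.3.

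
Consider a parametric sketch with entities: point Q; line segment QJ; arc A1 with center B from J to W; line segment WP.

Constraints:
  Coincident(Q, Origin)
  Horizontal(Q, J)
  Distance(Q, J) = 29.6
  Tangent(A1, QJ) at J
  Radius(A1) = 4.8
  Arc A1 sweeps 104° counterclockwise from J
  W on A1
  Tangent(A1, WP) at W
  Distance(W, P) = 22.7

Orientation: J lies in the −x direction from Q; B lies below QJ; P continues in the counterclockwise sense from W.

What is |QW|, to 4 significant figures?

34.77

The tangent condition forces BJ to be normal to QJ, so B = J + (0, -4.8) = (-29.60, -4.800). On A1, J sits at bearing 90° from B; a 104° counterclockwise sweep puts W at bearing 194°, so W = B + 4.8·(cos 194°, sin 194°) = (-34.26, -5.961). Then |QW| = |W − Q| = 34.77.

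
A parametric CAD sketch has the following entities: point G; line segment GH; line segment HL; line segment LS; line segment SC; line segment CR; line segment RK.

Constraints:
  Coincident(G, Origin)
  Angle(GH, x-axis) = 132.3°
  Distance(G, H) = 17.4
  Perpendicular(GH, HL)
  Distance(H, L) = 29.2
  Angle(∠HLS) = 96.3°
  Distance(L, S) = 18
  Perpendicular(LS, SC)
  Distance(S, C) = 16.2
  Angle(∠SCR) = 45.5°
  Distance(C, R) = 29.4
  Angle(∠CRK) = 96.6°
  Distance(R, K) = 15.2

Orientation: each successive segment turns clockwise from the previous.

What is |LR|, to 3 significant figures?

5.31

LS is perpendicular to SC, so SC runs at -131°; with |SC| = 16.2, C = (12.7, 8.47). ∠SCR = 45.5° gives CR at 94.1° from the x-axis; with |CR| = 29.4, R = (10.6, 37.8). Then |LR| = |R − L| = 5.31.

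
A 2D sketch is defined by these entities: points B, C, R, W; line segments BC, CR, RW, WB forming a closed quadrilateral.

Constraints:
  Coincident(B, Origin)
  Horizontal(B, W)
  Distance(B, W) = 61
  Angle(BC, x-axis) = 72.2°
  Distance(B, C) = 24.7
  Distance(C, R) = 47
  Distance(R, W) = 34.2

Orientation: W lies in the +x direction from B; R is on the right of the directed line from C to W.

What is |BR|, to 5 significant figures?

35.659

B is at the origin; B and W share the same y with |BW| = 61.0 and W in +x, so W = (61.0, 0). BC runs at 72.2° with |BC| = 24.7, so C = (7.5507, 23.518). R is determined by |CR| = 47.0 and |RW| = 34.2 together: it lies at the intersection of circle(C, 47.0) and circle(W, 34.2). With |CW| = 58.394, the foot of the radical line on CW is 38.097 from C and the perpendicular offset is √(47.0² − 38.097²) = 27.525. Taking the right-of-CW solution: R = (31.336, -17.020).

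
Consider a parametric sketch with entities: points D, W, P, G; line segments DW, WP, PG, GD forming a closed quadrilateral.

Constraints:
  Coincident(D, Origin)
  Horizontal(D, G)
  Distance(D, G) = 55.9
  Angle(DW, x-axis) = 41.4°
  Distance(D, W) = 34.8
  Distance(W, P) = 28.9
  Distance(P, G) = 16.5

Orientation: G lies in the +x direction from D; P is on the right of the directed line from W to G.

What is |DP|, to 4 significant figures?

39.68

D is at the origin; D and G share the same y with |DG| = 55.9 and G in +x, so G = (55.9, 0). DW runs at 41.4° with |DW| = 34.8, so W = (26.10, 23.01). P is determined by |WP| = 28.9 and |PG| = 16.5 together: it lies at the intersection of circle(W, 28.9) and circle(G, 16.5). With |WG| = 37.65, the foot of the radical line on WG is 26.30 from W and the perpendicular offset is √(28.9² − 26.30²) = 11.98. Taking the right-of-WG solution: P = (39.60, -2.543).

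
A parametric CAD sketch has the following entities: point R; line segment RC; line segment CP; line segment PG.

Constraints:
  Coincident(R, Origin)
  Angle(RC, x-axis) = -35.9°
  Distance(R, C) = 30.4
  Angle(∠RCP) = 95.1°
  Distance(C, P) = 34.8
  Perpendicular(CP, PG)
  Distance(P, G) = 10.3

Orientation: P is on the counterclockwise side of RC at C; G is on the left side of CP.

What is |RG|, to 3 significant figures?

42.5

R is at the origin; RC runs at -35.9° with length 30.4, so C = 30.4·(cos -35.9°, sin -35.9°) = (24.6, -17.8). ∠RCP = 95.1°, so CP runs at -35.9° + (180° − 95.1°) = 49.0° from the x-axis; with |CP| = 34.8, P = C + 34.8·(cos 49.0°, sin 49.0°) = (47.5, 8.44). CP ⟂ PG; with |PG| = 10.3 on the left of CP, G = P + 10.3·(-0.755, 0.656) = (39.7, 15.2). Then |RG| = |G − R| = 42.5.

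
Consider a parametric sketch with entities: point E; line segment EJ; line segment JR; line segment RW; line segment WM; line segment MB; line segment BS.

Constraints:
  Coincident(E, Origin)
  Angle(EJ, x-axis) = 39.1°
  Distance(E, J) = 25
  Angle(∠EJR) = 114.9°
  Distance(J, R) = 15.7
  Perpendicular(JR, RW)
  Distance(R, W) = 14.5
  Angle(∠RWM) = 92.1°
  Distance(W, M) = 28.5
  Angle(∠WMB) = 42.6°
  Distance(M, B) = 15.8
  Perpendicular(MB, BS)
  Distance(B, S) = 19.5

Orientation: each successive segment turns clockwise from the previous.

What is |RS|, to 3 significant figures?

18.6

∠WMB = 42.6° gives MB at 18.7° from the x-axis; with |MB| = 15.8, B = (16.1, 12.5). MB is perpendicular to BS, so BS runs at -71.3°; with |BS| = 19.5, S = (22.3, -6.01). Then |RS| = |S − R| = 18.6.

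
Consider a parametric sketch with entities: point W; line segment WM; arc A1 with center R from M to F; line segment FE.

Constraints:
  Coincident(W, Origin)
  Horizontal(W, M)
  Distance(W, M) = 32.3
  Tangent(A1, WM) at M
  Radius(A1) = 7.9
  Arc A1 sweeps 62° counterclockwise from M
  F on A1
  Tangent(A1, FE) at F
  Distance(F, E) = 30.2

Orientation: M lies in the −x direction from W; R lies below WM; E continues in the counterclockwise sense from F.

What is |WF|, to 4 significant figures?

39.50

W is at the origin; WM is horizontal with |WM| = 32.3 and M on the −x side, so M = (-32.30, 0.000). Since A1 is tangent to WM there, RM ⟂ WM, so R = M + (0, -7.9) = (-32.30, -7.900). On A1, M sits at bearing 90° from R; a 62° counterclockwise sweep puts F at bearing 152°, so F = R + 7.9·(cos 152°, sin 152°) = (-39.28, -4.191). Then |WF| = |F − W| = 39.50.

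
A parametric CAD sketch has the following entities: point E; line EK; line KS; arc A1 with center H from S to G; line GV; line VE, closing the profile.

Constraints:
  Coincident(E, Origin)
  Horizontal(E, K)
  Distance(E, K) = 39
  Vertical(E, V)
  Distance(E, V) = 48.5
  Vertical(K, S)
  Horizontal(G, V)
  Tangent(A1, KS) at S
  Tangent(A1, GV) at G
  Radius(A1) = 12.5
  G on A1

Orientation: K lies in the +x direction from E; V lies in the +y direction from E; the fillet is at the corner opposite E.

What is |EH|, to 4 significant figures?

44.70

E is at the origin; E and K share the same y with |EK| = 39.0 and K on the +x side, so K = (39.00, 0.000). E and V share the same x with |EV| = 48.5 and V on the +y side, so V = (0.000, 48.50). The virtual corner opposite E is at (39.00, 48.50). Tangency of A1 to KS means the radius HS is perpendicular to KS and since A1 is tangent to GV there, HG ⟂ GV, with radius 12.5, so the center H sits 12.5 in from both sides at H = (26.50, 36.00). Then |EH| = |H − E| = 44.70.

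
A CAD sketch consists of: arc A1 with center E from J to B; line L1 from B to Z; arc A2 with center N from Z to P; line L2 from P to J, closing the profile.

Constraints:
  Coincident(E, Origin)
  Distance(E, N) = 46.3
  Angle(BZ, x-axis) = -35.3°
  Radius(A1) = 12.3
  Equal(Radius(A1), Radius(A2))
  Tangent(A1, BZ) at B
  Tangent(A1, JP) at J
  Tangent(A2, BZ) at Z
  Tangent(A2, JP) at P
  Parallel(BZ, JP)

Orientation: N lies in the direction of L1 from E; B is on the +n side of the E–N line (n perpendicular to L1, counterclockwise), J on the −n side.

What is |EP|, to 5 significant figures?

47.906

The slot axis is L1's direction at -35.3°, so u = (cos -35.3°, sin -35.3°) = (0.81614, -0.57786) and n = (−sin -35.3°, cos -35.3°) = (0.57786, 0.81614). E is at the origin and N lies 46.3 along u from E, so N = 46.3·u = (37.787, -26.755). Tangency of A1 to both parallel lines with radius 12.3 puts B and J at E ± 12.3·n: B = (7.1076, 10.038), J = (-7.1076, -10.038). Equal radii place Z and P the same way about N: Z = N + 12.3·n = (44.895, -16.716), P = N − 12.3·n = (30.680, -36.793). Then |EP| = |P − E| = 47.906.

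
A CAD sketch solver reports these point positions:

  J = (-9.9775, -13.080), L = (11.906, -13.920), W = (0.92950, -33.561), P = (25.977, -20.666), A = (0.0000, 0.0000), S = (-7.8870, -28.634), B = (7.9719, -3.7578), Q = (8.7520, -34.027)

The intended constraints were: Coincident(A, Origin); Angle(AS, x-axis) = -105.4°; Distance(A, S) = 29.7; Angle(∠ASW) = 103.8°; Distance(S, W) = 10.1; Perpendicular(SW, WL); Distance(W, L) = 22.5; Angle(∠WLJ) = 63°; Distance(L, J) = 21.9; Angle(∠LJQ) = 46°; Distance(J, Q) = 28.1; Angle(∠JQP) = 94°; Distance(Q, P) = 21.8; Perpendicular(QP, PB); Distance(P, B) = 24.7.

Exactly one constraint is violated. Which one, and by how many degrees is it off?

Perpendicular(QP, PB) — off by 9.00°.

A = (0.00, 0.00) ✓; AS at -105.4° ✓; |AS| = 29.70 ✓; ∠ASW = 103.8° ✓; |SW| = 10.10 ✓; ∠(SW, WL) = 90.00° ✓; |WL| = 22.50 ✓; ∠WLJ = 63.00° ✓; |LJ| = 21.90 ✓; ∠LJQ = 46.00° ✓; |JQ| = 28.10 ✓; ∠JQP = 94.00° ✓; |QP| = 21.80 ✓; ∠(QP, PB) = 99.00° ✗; |PB| = 24.70 ✓.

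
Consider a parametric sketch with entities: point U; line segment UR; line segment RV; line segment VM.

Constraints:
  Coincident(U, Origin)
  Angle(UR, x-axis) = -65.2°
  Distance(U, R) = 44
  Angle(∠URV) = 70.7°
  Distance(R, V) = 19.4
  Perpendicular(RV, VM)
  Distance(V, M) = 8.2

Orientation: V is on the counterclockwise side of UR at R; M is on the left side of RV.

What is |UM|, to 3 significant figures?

33.7

U is at the origin; UR runs at -65.2° with length 44.0, so R = 44.0·(cos -65.2°, sin -65.2°) = (18.5, -39.9). ∠URV = 70.7°, so RV runs at -65.2° + (180° − 70.7°) = 44.1° from the x-axis; with |RV| = 19.4, V = R + 19.4·(cos 44.1°, sin 44.1°) = (32.4, -26.4). RV is perpendicular to VM; with |VM| = 8.2 on the left of RV, M = V + 8.2·(-0.696, 0.718) = (26.7, -20.6). Then |UM| = |M − U| = 33.7.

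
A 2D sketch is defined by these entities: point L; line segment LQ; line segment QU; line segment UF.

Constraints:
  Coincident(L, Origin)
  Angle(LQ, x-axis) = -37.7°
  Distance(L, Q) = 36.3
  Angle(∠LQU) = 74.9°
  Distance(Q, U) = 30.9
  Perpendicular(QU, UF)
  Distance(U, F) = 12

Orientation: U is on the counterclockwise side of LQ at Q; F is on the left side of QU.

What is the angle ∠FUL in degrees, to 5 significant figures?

31.461°

L is at the origin; LQ runs at -37.7° with length 36.3, so Q = 36.3·(cos -37.7°, sin -37.7°) = (28.721, -22.198). ∠LQU = 74.9°, so QU runs at -37.7° + (180° − 74.9°) = 67.400° from the x-axis; with |QU| = 30.9, U = Q + 30.9·(cos 67.400°, sin 67.400°) = (40.596, 6.3288). QU ⟂ UF; with |UF| = 12.0 on the left of QU, F = U + 12.0·(-0.92321, 0.38430) = (29.518, 10.940). Then cos ∠FUL = UF·UL / (|UF||UL|), giving 31.461°.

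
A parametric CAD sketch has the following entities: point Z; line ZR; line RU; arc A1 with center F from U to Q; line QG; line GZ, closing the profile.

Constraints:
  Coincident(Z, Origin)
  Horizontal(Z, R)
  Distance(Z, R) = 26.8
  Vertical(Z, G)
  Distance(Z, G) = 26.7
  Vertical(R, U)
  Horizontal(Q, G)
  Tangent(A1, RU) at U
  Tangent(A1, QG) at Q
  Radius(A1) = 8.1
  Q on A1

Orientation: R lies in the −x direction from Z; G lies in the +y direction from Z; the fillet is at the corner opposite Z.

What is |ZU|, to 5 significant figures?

32.622

The virtual corner opposite Z is at (-26.800, 26.700). Since A1 is tangent to RU there, FU ⟂ RU and since A1 is tangent to QG there, FQ ⟂ QG, with radius 8.1, so the center F sits 8.1 in from both sides at F = (-18.700, 18.600). That places the tangent points at U = (-26.800, 18.600) on RU and Q = (-18.700, 26.700) on QG. Then |ZU| = |U − Z| = 32.622.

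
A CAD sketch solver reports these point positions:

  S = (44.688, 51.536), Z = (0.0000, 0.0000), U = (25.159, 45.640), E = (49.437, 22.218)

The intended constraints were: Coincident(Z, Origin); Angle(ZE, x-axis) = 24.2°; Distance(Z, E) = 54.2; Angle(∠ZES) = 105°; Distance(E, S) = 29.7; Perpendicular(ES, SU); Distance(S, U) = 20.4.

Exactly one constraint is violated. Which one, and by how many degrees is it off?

Perpendicular(ES, SU) — off by 7.60°.

Z = (0.00, 0.00) ✓; ZE at 24.20° ✓; |ZE| = 54.20 ✓; ∠ZES = 105.0° ✓; |ES| = 29.70 ✓; ∠(ES, SU) = 97.60° ✗; |SU| = 20.40 ✓.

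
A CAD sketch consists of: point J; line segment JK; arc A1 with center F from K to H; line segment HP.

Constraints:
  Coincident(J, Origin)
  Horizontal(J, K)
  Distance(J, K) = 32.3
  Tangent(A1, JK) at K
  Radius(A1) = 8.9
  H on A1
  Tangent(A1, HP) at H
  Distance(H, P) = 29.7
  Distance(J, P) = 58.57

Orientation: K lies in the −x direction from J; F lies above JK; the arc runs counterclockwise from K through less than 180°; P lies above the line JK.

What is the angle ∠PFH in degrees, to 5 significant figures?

73.318°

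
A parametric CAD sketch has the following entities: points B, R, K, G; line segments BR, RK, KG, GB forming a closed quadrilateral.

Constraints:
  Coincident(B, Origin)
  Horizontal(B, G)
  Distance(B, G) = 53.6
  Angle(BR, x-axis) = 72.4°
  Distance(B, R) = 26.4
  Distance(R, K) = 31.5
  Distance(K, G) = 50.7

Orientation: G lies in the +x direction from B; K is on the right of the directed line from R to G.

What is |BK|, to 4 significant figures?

6.807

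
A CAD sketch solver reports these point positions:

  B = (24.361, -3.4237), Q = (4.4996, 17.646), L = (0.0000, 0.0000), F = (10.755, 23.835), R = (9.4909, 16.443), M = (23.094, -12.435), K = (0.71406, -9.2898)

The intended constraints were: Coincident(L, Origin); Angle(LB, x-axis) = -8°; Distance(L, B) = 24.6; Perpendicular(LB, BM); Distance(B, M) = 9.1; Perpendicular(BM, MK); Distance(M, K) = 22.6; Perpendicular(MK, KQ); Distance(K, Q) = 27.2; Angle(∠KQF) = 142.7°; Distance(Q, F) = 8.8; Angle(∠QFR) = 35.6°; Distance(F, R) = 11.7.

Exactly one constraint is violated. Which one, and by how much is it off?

Distance(F, R) = 11.7 — off by 4.20.

L = (0.00, 0.00) ✓; LB at -8.000° ✓; |LB| = 24.60 ✓; ∠(LB, BM) = 90.00° ✓; |BM| = 9.100 ✓; ∠(BM, MK) = 90.00° ✓; |MK| = 22.60 ✓; ∠(MK, KQ) = 90.00° ✓; |KQ| = 27.20 ✓; ∠KQF = 142.7° ✓; |QF| = 8.800 ✓; ∠QFR = 35.60° ✓; |FR| = 7.499 ✗.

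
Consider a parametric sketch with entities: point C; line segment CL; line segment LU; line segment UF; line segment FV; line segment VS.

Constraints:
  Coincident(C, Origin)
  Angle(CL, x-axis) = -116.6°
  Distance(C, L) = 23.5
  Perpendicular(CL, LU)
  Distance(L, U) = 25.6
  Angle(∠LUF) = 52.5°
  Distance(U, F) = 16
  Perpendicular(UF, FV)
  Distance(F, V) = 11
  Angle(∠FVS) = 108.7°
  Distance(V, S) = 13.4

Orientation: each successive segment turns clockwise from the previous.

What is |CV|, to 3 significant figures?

18.9

∠LUF = 52.5° gives UF at 25.9° from the x-axis; with |UF| = 16.0, F = (-19.0, -2.56). UF ⟂ FV, so FV runs at -64.1°; with |FV| = 11.0, V = (-14.2, -12.5). Then |CV| = |V − C| = 18.9.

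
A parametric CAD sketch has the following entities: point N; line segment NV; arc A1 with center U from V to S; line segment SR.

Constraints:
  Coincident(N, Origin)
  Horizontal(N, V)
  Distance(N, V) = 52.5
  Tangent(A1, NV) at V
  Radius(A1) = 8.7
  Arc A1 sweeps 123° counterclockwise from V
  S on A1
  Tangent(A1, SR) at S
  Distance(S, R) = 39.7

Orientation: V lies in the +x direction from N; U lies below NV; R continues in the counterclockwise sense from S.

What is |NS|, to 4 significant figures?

47.16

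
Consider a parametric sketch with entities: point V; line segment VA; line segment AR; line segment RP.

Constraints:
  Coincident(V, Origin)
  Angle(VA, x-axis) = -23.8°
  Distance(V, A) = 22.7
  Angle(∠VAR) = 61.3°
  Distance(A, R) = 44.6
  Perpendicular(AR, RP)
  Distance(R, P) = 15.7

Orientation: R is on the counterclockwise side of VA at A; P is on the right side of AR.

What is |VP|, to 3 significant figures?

49.0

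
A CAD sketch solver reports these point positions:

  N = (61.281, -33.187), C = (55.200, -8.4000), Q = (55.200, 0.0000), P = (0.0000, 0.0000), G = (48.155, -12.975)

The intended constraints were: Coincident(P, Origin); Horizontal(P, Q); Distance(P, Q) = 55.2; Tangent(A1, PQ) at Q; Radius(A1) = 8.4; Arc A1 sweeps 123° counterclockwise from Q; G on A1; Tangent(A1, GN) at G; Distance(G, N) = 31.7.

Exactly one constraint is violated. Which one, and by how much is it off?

Distance(G, N) = 31.7 — off by 7.60.

P = (0.00, 0.00) ✓; P.y = 0.00, Q.y = 0.00 ✓; |PQ| = 55.20 ✓; ∠(CQ, QP) = 90.00° ✓; |CQ| = 8.400 ✓; bearing(C→G) − bearing(C→Q) = 123.0° ✓; |CG| = 8.400 ✓; ∠(CG, GN) = 90.00° ✓; |GN| = 24.10 ✗.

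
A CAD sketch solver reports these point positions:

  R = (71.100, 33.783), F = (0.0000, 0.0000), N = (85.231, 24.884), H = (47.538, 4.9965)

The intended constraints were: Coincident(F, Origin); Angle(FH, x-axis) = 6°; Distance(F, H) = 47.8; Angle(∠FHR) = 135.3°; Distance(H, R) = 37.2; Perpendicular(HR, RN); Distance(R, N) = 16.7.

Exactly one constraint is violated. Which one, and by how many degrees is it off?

Perpendicular(HR, RN) — off by 7.10°.

F = (0.00, 0.00) ✓; FH at 6.000° ✓; |FH| = 47.80 ✓; ∠FHR = 135.3° ✓; |HR| = 37.20 ✓; ∠(HR, RN) = 82.90° ✗; |RN| = 16.70 ✓.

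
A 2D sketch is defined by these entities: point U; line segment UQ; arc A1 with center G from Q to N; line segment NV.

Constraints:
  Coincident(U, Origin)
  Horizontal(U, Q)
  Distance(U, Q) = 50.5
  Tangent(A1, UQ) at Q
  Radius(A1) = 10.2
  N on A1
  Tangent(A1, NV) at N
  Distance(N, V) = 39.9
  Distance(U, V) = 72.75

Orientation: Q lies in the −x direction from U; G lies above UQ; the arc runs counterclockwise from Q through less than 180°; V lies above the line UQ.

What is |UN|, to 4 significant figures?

42.70

U is at the origin; UQ is horizontal with |UQ| = 50.5 and Q on the −x side, so Q = (-50.50, 0.000). The tangent condition forces GQ to be normal to UQ, so G = Q + (0, 10.2) = (-50.50, 10.20). Since GN ⟂ NV (tangency), |GV| = √(10.2² + 39.9²) = 41.18 regardless of where N sits on A1. So V lies on both circle(U, 72.75) and circle(G, 41.18); the above-UQ intersection is V = (-51.51, 51.37). N is the foot of the tangent from V: N = (-40.68, 12.97).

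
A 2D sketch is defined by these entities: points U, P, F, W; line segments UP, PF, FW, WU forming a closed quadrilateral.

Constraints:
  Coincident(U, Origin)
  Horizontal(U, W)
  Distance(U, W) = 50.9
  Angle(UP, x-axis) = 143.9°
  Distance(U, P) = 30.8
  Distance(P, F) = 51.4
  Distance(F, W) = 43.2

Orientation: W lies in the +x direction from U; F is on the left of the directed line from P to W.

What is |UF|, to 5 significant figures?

41.526

Checks: |PF| = 51.40 ✓; |FW| = 43.20 ✓.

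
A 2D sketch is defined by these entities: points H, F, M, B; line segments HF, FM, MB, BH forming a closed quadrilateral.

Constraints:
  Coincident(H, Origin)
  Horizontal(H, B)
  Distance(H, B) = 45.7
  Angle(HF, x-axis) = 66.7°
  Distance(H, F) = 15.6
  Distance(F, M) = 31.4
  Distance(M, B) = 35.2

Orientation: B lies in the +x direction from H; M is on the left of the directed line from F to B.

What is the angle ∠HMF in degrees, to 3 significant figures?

10.4°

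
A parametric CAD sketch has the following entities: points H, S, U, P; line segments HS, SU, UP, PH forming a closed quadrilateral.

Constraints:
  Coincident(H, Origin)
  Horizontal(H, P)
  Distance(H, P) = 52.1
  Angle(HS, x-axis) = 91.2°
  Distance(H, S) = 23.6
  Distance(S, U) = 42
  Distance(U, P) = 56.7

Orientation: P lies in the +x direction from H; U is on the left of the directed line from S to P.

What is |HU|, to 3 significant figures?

60.4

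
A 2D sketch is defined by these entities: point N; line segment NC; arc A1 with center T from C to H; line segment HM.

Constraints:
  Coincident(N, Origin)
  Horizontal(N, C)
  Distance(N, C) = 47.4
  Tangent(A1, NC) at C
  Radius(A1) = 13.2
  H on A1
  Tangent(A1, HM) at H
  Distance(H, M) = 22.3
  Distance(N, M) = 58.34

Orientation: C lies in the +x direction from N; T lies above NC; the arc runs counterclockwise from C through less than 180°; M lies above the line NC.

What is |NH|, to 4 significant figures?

61.53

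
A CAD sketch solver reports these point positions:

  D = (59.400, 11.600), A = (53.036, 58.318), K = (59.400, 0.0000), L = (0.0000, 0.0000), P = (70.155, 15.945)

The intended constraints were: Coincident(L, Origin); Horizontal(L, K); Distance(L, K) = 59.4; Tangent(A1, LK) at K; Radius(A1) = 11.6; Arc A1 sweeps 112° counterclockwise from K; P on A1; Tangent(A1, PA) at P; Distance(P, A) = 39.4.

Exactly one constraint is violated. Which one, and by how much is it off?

Distance(P, A) = 39.4 — off by 6.30.

L = (0.00, 0.00) ✓; L.y = 0.00, K.y = 0.00 ✓; |LK| = 59.40 ✓; ∠(DK, KL) = 90.00° ✓; |DK| = 11.60 ✓; bearing(D→P) − bearing(D→K) = 112.0° ✓; |DP| = 11.60 ✓; ∠(DP, PA) = 90.00° ✓; |PA| = 45.70 ✗.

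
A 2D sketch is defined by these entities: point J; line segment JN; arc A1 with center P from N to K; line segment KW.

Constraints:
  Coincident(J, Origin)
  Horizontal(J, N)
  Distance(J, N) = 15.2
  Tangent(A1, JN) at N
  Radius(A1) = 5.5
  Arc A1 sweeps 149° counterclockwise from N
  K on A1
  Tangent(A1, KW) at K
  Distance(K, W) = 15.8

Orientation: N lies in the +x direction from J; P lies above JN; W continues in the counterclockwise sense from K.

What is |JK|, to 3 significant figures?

20.7

Tangency of A1 to JN means the radius PN is perpendicular to JN, so P = N + (0, 5.5) = (15.2, 5.50). On A1, N sits at bearing -90° from P; a 149° counterclockwise sweep puts K at bearing 59°, so K = P + 5.5·(cos 59°, sin 59°) = (18.0, 10.2). Then |JK| = |K − J| = 20.7.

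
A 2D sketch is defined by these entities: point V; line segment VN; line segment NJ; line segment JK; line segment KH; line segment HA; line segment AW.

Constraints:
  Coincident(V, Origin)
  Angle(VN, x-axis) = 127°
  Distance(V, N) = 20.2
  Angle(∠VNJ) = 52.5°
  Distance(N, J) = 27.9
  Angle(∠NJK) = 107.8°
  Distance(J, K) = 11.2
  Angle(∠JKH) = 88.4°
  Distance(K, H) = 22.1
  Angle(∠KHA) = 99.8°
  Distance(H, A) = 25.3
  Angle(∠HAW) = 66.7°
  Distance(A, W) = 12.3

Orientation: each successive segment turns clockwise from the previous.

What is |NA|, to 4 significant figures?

5.992

V is at the origin; VN runs at 127.0° with length 20.2, so N = (-12.16, 16.13). ∠VNJ = 52.5° gives NJ at -0.5000° from the x-axis; with |NJ| = 27.9, J = (15.74, 15.89). ∠NJK = 107.8° gives JK at -72.70° from the x-axis; with |JK| = 11.2, K = (19.07, 5.196). ∠JKH = 88.4° gives KH at -164.3° from the x-axis; with |KH| = 22.1, H = (-2.203, -0.7846). ∠KHA = 99.8° gives HA at 115.5° from the x-axis; with |HA| = 25.3, A = (-13.09, 22.05). Then |NA| = |A − N| = 5.992.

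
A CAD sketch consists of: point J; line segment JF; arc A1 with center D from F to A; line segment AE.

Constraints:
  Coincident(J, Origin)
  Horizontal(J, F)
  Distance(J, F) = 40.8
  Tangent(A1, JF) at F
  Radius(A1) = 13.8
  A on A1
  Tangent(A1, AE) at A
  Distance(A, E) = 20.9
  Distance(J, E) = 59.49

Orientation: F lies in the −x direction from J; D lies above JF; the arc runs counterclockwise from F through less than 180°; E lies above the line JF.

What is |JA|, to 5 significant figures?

38.749

J is at the origin; JF is horizontal with |JF| = 40.8 and F on the −x side, so F = (-40.800, 0.0000). A1 meets JF tangentially, so DF is at right angles to JF, so D = F + (0, 13.8) = (-40.800, 13.800). Since DA ⟂ AE (tangency), |DE| = √(13.8² + 20.9²) = 25.045 regardless of where A sits on A1. So E lies on both circle(J, 59.49) and circle(D, 25.045); the above-JF intersection is E = (-45.425, 38.414). A is the foot of the tangent from E: A = (-30.886, 23.400).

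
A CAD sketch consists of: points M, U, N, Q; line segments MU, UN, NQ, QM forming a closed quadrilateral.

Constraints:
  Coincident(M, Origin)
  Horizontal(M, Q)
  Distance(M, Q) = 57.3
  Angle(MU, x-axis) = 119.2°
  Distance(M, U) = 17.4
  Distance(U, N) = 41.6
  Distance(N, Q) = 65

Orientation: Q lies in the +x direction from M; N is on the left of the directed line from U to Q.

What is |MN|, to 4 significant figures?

51.70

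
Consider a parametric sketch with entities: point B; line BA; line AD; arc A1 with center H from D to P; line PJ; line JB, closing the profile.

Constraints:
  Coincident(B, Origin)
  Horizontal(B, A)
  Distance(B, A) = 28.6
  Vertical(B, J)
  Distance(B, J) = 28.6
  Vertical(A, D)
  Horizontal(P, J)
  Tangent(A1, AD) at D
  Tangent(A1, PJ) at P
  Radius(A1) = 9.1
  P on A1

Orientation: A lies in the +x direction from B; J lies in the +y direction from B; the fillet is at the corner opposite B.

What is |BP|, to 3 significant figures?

34.6

B is at the origin; BA is horizontal with |BA| = 28.6 and A on the +x side, so A = (28.6, 0.00). BJ is vertical with |BJ| = 28.6 and J on the +y side, so J = (0.00, 28.6). The virtual corner opposite B is at (28.6, 28.6). Since A1 is tangent to AD there, HD ⟂ AD and A1 meets PJ tangentially, so HP is at right angles to PJ, with radius 9.1, so the center H sits 9.1 in from both sides at H = (19.5, 19.5). That places the tangent points at D = (28.6, 19.5) on AD and P = (19.5, 28.6) on PJ. Then |BP| = |P − B| = 34.6.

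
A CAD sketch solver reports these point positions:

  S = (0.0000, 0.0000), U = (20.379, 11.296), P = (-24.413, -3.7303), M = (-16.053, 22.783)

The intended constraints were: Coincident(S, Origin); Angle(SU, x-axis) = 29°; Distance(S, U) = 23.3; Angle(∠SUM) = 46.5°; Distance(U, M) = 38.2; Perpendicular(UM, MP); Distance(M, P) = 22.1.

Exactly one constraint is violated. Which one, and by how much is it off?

Distance(M, P) = 22.1 — off by 5.70.

S = (0.00, 0.00) ✓; SU at 29.00° ✓; |SU| = 23.30 ✓; ∠SUM = 46.50° ✓; |UM| = 38.20 ✓; ∠(UM, MP) = 90.00° ✓; |MP| = 27.80 ✗.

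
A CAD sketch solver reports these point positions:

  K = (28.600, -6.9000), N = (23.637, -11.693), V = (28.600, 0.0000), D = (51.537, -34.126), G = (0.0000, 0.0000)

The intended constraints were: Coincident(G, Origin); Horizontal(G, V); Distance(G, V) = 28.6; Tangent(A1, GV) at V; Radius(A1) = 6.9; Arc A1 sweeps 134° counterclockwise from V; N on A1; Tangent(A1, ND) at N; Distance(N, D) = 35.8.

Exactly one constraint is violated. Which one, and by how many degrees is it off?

Tangent(A1, ND) at N — off by 7.20°.

G = (0.00, 0.00) ✓; G.y = 0.00, V.y = 0.00 ✓; |GV| = 28.60 ✓; ∠(KV, VG) = 90.00° ✓; |KV| = 6.900 ✓; bearing(K→N) − bearing(K→V) = 134.0° ✓; |KN| = 6.900 ✓; ∠(KN, ND) = 82.80° ✗; |ND| = 35.80 ✓.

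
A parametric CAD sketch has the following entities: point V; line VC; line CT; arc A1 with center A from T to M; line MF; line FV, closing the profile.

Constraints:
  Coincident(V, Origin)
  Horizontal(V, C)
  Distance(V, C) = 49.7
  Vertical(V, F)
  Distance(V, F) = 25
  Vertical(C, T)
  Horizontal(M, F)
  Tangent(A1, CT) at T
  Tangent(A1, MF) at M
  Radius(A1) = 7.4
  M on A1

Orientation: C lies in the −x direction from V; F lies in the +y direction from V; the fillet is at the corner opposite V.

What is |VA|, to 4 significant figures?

45.82

V is at the origin; V and C share the same y with |VC| = 49.7 and C on the −x side, so C = (-49.70, 0.000). VF is vertical with |VF| = 25.0 and F on the +y side, so F = (0.000, 25.00). The virtual corner opposite V is at (-49.70, 25.00). Tangency of A1 to CT means the radius AT is perpendicular to CT and since A1 is tangent to MF there, AM ⟂ MF, with radius 7.4, so the center A sits 7.4 in from both sides at A = (-42.30, 17.60). Then |VA| = |A − V| = 45.82.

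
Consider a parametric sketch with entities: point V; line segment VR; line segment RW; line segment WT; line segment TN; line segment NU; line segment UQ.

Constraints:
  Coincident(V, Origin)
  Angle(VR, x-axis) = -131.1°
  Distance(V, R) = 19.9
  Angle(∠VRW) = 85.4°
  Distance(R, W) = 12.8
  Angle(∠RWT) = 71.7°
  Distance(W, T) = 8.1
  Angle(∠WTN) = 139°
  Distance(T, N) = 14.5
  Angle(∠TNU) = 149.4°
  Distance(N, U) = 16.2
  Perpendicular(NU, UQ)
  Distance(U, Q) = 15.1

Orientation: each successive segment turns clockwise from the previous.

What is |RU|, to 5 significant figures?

23.825

∠WTN = 139.0° gives TN at -15.000° from the x-axis; with |TN| = 14.5, N = (-0.73533, -6.0371). ∠TNU = 149.4° gives NU at -45.600° from the x-axis; with |NU| = 16.2, U = (10.599, -17.612). Then |RU| = |U − R| = 23.825.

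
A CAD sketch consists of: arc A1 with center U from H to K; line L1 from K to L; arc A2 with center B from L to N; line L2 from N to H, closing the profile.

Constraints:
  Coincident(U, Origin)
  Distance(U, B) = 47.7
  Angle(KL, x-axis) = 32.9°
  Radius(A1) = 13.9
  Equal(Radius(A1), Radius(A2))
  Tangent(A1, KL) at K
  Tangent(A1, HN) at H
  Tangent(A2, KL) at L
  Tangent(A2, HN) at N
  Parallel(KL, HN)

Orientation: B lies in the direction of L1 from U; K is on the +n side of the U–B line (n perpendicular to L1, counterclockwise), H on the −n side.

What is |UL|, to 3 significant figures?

49.7

The slot axis is L1's direction at 32.9°, so u = (cos 32.9°, sin 32.9°) = (0.840, 0.543) and n = (−sin 32.9°, cos 32.9°) = (-0.543, 0.840). U is at the origin and B lies 47.7 along u from U, so B = 47.7·u = (40.0, 25.9). Tangency of A1 to both parallel lines with radius 13.9 puts K and H at U ± 13.9·n: K = (-7.55, 11.7), H = (7.55, -11.7). Equal radii place L and N the same way about B: L = B + 13.9·n = (32.5, 37.6), N = B − 13.9·n = (47.6, 14.2). Then |UL| = |L − U| = 49.7.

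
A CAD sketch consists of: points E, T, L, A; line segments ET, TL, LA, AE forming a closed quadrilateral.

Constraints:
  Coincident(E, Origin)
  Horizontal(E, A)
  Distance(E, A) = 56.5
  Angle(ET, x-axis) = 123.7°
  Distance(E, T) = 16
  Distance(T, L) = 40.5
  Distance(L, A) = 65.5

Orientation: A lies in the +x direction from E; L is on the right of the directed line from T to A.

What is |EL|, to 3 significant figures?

27.0

Checks: |TL| = 40.50 ✓; |LA| = 65.50 ✓.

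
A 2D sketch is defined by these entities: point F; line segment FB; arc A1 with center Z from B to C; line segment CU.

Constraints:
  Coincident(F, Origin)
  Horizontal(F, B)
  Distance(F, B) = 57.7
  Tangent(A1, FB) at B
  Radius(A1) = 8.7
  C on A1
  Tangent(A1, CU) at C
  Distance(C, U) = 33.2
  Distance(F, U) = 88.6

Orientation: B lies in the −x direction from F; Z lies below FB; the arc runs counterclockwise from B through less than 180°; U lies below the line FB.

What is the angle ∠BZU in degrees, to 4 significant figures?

133.9°

Checks: F = (0.00, 0.00) ✓; |ZC| = 8.700 ✓; ∠(ZC, CU) = 90.00° ✓; |CU| = 33.20 ✓; |FU| = 88.60 ✓.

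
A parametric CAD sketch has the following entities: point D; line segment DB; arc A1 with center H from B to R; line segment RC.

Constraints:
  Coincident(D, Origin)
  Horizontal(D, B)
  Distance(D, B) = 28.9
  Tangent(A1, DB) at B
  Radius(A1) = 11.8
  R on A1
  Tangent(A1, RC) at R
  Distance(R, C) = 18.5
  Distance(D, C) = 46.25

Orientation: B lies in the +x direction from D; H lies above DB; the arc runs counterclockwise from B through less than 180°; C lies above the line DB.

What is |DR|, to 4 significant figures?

43.01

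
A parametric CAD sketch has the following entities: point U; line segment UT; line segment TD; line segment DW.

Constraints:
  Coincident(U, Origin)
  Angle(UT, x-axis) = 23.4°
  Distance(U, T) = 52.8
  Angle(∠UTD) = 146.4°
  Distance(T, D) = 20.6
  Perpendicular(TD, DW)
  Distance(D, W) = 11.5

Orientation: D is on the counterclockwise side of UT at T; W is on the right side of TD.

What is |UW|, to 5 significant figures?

76.344

∠UTD = 146.4°, so TD runs at 23.4° + (180° − 146.4°) = 57.000° from the x-axis; with |TD| = 20.6, D = T + 20.6·(cos 57.000°, sin 57.000°) = (59.677, 38.246). The perpendicularity gives DW at right angles to TD; with |DW| = 11.5 on the right of TD, W = D + 11.5·(0.83867, -0.54464) = (69.322, 31.983). Then |UW| = |W − U| = 76.344.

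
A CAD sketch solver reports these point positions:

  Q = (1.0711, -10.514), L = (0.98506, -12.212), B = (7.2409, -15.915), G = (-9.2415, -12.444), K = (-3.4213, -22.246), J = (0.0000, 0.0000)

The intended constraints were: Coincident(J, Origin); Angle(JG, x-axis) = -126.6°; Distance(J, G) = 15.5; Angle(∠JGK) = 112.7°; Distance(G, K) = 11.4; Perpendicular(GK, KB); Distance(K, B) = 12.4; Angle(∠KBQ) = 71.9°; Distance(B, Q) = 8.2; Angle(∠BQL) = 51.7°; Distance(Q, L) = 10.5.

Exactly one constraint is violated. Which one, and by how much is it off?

Distance(Q, L) = 10.5 — off by 8.80.

J = (0.00, 0.00) ✓; JG at -126.6° ✓; |JG| = 15.50 ✓; ∠JGK = 112.7° ✓; |GK| = 11.40 ✓; ∠(GK, KB) = 90.00° ✓; |KB| = 12.40 ✓; ∠KBQ = 71.90° ✓; |BQ| = 8.200 ✓; ∠BQL = 51.70° ✓; |QL| = 1.700 ✗.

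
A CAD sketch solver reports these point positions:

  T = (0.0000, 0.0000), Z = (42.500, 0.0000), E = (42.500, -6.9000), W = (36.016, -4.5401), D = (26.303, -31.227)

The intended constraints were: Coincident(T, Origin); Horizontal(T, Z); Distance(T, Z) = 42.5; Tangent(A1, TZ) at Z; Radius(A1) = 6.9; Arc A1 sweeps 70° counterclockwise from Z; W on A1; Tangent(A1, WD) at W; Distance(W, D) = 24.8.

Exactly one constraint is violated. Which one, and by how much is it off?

Distance(W, D) = 24.8 — off by 3.60.

T = (0.00, 0.00) ✓; T.y = 0.00, Z.y = 0.00 ✓; |TZ| = 42.50 ✓; ∠(EZ, ZT) = 90.00° ✓; |EZ| = 6.900 ✓; bearing(E→W) − bearing(E→Z) = 70.00° ✓; |EW| = 6.900 ✓; ∠(EW, WD) = 90.00° ✓; |WD| = 28.40 ✗.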